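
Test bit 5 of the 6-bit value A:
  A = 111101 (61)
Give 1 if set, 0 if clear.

Bit 5 is the 6th from the right.
  111101
  ^
That bit is 1.

Answer: 1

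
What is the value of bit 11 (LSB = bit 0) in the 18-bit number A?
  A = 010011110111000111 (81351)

Bit 11 is the 12th from the right.
  010011110111000111
        ^
That bit is 1.

Answer: 1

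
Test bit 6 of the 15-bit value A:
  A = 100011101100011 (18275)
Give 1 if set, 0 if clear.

Bit 6 is the 7th from the right.
  100011101100011
          ^
That bit is 1.

Answer: 1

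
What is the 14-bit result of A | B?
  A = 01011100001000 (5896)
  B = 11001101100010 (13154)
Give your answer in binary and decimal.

Apply | to each column (1 where either bit is 1):
  01011100001000
| 11001101100010
----------------
  11011101101010

Answer: 11011101101010 (14186)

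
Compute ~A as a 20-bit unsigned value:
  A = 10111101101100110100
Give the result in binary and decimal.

Flip each bit (0->1, 1->0):
  10111101101100110100
  01000010010011001011

Answer: 01000010010011001011 (271563)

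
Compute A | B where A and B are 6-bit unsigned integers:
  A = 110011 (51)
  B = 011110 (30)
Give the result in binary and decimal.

Apply | to each column (1 where either bit is 1):
  110011
| 011110
--------
  111111

Answer: 111111 (63)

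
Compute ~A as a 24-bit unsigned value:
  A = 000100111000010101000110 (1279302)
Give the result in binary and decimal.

Flip each bit (0->1, 1->0):
  000100111000010101000110
  111011000111101010111001

Answer: 111011000111101010111001 (15497913)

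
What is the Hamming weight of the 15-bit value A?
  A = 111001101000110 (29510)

111001101000110
1-bits at positions (from bit 0 = LSB): 1, 2, 6, 8, 9, 12, 13, 14
Count = 8

Answer: 8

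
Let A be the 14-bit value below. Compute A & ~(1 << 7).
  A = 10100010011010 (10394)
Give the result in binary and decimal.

Mask = ~(1 << 7) = 11111101111111
Bit 7 of A is 1, so AND-ing with the mask clears it to 0.
  10100010011010
& 11111101111111
----------------
  10100000011010

Answer: 10100000011010 (10266)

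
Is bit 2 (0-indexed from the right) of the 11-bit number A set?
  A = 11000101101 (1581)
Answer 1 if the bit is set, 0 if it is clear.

Bit 2 is the 3rd from the right.
  11000101101
          ^
That bit is 1.

Answer: 1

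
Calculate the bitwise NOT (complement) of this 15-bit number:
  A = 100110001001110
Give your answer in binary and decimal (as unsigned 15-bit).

Flip each bit (0->1, 1->0):
  100110001001110
  011001110110001

Answer: 011001110110001 (13233)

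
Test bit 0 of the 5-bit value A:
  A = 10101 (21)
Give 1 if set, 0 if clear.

Bit 0 is the 1st from the right.
  10101
      ^
That bit is 1.

Answer: 1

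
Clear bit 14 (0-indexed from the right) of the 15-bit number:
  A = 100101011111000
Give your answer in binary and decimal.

Mask = ~(1 << 14) = 011111111111111
Bit 14 of A is 1, so AND-ing with the mask clears it to 0.
  100101011111000
& 011111111111111
-----------------
  000101011111000

Answer: 000101011111000 (2808)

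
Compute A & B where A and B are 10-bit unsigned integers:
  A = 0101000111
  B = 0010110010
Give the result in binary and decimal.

Apply & to each column (1 only where both bits are 1):
  0101000111
& 0010110010
------------
  0000000010

Answer: 0000000010 (2)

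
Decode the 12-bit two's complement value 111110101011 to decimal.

MSB is 1, so the value is negative. Find the magnitude:
1. Invert bits:  000001010100
2. Add 1:        000001010101  = 85
3. Apply sign:   -85

Answer: -85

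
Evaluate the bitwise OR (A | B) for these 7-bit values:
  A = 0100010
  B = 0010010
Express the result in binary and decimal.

Apply | to each column (1 where either bit is 1):
  0100010
| 0010010
---------
  0110010

Answer: 0110010 (50)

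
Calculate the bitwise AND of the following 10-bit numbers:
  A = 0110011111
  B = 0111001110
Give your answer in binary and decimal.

Apply & to each column (1 only where both bits are 1):
  0110011111
& 0111001110
------------
  0110001110

Answer: 0110001110 (398)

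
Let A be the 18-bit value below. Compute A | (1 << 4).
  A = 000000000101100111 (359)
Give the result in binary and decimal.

Mask = 1 << 4 = 000000000000010000
Bit 4 of A is 0, so OR-ing with the mask flips it to 1.
  000000000101100111
| 000000000000010000
--------------------
  000000000101110111

Answer: 000000000101110111 (375)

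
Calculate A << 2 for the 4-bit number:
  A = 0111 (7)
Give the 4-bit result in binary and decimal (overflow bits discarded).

Shift left by 2: drop the top 2 bit(s), append 2 zero(s) on the right.
  0111  ->  discard [01], keep [11], append 00
= 1100

Answer: 1100 (12)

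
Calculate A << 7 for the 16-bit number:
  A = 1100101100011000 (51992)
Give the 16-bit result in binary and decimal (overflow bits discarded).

Shift left by 7: drop the top 7 bit(s), append 7 zero(s) on the right.
  1100101100011000  ->  discard [1100101], keep [100011000], append 0000000
= 1000110000000000

Answer: 1000110000000000 (35840)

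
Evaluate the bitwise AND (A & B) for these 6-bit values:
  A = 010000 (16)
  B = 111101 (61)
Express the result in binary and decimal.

Apply & to each column (1 only where both bits are 1):
  010000
& 111101
--------
  010000

Answer: 010000 (16)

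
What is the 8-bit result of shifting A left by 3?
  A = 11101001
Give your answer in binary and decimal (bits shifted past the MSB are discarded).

Shift left by 3: drop the top 3 bit(s), append 3 zero(s) on the right.
  11101001  ->  discard [111], keep [01001], append 000
= 01001000

Answer: 01001000 (72)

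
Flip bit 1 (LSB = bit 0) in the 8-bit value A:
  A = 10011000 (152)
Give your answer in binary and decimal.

Mask = 1 << 1 = 00000010
Bit 1 of A is 0; XOR with the mask flips it to 1.
  10011000
^ 00000010
----------
  10011010

Answer: 10011010 (154)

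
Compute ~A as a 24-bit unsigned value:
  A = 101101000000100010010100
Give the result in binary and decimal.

Flip each bit (0->1, 1->0):
  101101000000100010010100
  010010111111011101101011

Answer: 010010111111011101101011 (4978539)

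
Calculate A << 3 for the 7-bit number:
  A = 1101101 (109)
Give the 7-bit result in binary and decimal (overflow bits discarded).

Shift left by 3: drop the top 3 bit(s), append 3 zero(s) on the right.
  1101101  ->  discard [110], keep [1101], append 000
= 1101000

Answer: 1101000 (104)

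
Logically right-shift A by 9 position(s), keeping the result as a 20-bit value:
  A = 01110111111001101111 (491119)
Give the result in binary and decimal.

Logical shift right by 9: drop the bottom 9 bit(s), prepend 9 zero(s) on the left.
  01110111111001101111  ->  keep [01110111111], discard [001101111], prepend 000000000
= 00000000001110111111

Answer: 00000000001110111111 (959)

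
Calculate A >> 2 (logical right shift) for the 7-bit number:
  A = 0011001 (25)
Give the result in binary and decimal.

Logical shift right by 2: drop the bottom 2 bit(s), prepend 2 zero(s) on the left.
  0011001  ->  keep [00110], discard [01], prepend 00
= 0000110

Answer: 0000110 (6)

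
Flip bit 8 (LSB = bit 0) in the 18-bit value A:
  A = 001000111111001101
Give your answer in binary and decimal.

Mask = 1 << 8 = 000000000100000000
Bit 8 of A is 1; XOR with the mask flips it to 0.
  001000111111001101
^ 000000000100000000
--------------------
  001000111011001101

Answer: 001000111011001101 (36557)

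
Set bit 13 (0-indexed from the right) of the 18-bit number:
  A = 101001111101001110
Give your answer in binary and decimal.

Mask = 1 << 13 = 000010000000000000
Bit 13 of A is 0, so OR-ing with the mask flips it to 1.
  101001111101001110
| 000010000000000000
--------------------
  101011111101001110

Answer: 101011111101001110 (180046)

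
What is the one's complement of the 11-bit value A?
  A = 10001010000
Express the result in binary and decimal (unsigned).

Flip each bit (0->1, 1->0):
  10001010000
  01110101111

Answer: 01110101111 (943)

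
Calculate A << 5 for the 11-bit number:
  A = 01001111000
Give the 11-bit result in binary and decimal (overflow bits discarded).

Shift left by 5: drop the top 5 bit(s), append 5 zero(s) on the right.
  01001111000  ->  discard [01001], keep [111000], append 00000
= 11100000000

Answer: 11100000000 (1792)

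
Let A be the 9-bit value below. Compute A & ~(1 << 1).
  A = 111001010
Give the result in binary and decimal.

Mask = ~(1 << 1) = 111111101
Bit 1 of A is 1, so AND-ing with the mask clears it to 0.
  111001010
& 111111101
-----------
  111001000

Answer: 111001000 (456)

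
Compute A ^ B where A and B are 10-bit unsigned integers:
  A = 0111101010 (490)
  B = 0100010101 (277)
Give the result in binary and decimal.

Apply ^ to each column (1 where bits differ):
  0111101010
^ 0100010101
------------
  0011111111

Answer: 0011111111 (255)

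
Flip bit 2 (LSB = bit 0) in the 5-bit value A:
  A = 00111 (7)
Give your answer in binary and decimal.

Mask = 1 << 2 = 00100
Bit 2 of A is 1; XOR with the mask flips it to 0.
  00111
^ 00100
-------
  00011

Answer: 00011 (3)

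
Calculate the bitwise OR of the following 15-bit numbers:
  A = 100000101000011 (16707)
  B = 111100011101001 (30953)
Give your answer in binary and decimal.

Apply | to each column (1 where either bit is 1):
  100000101000011
| 111100011101001
-----------------
  111100111101011

Answer: 111100111101011 (31211)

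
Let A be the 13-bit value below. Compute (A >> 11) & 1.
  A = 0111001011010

Bit 11 is the 12th from the right.
  0111001011010
   ^
That bit is 1.

Answer: 1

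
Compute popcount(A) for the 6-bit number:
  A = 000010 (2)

000010
1-bits at positions (from bit 0 = LSB): 1
Count = 1

Answer: 1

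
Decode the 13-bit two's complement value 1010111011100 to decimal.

MSB is 1, so the value is negative. Find the magnitude:
1. Invert bits:  0101000100011
2. Add 1:        0101000100100  = 2596
3. Apply sign:   -2596

Answer: -2596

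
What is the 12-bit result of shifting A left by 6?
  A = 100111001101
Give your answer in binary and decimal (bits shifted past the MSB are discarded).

Shift left by 6: drop the top 6 bit(s), append 6 zero(s) on the right.
  100111001101  ->  discard [100111], keep [001101], append 000000
= 001101000000

Answer: 001101000000 (832)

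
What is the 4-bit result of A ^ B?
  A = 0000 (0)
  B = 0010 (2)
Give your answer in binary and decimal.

Apply ^ to each column (1 where bits differ):
  0000
^ 0010
------
  0010

Answer: 0010 (2)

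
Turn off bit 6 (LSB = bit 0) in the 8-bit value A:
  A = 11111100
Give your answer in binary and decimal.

Mask = ~(1 << 6) = 10111111
Bit 6 of A is 1, so AND-ing with the mask clears it to 0.
  11111100
& 10111111
----------
  10111100

Answer: 10111100 (188)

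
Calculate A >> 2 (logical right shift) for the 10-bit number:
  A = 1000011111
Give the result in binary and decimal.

Logical shift right by 2: drop the bottom 2 bit(s), prepend 2 zero(s) on the left.
  1000011111  ->  keep [10000111], discard [11], prepend 00
= 0010000111

Answer: 0010000111 (135)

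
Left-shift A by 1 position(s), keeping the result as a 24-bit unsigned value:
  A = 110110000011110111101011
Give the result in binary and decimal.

Shift left by 1: drop the top 1 bit(s), append 1 zero(s) on the right.
  110110000011110111101011  ->  discard [1], keep [10110000011110111101011], append 0
= 101100000111101111010110

Answer: 101100000111101111010110 (11566038)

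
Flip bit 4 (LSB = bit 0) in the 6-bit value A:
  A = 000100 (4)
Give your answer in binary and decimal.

Mask = 1 << 4 = 010000
Bit 4 of A is 0; XOR with the mask flips it to 1.
  000100
^ 010000
--------
  010100

Answer: 010100 (20)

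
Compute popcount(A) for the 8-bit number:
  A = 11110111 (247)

11110111
1-bits at positions (from bit 0 = LSB): 0, 1, 2, 4, 5, 6, 7
Count = 7

Answer: 7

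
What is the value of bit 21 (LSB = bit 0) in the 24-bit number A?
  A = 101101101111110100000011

Bit 21 is the 22nd from the right.
  101101101111110100000011
    ^
That bit is 1.

Answer: 1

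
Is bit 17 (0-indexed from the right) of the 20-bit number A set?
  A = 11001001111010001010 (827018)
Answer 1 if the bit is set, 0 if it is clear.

Bit 17 is the 18th from the right.
  11001001111010001010
    ^
That bit is 0.

Answer: 0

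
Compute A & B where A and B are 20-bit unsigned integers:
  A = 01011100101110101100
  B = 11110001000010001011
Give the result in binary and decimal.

Apply & to each column (1 only where both bits are 1):
  01011100101110101100
& 11110001000010001011
----------------------
  01010000000010001000

Answer: 01010000000010001000 (327816)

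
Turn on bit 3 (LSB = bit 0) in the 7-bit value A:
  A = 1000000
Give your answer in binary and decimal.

Mask = 1 << 3 = 0001000
Bit 3 of A is 0, so OR-ing with the mask flips it to 1.
  1000000
| 0001000
---------
  1001000

Answer: 1001000 (72)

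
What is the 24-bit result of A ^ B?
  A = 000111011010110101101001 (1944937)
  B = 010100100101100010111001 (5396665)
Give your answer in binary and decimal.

Apply ^ to each column (1 where bits differ):
  000111011010110101101001
^ 010100100101100010111001
--------------------------
  010011111111010111010000

Answer: 010011111111010111010000 (5240272)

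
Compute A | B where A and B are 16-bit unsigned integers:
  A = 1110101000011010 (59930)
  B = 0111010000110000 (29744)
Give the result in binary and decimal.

Apply | to each column (1 where either bit is 1):
  1110101000011010
| 0111010000110000
------------------
  1111111000111010

Answer: 1111111000111010 (65082)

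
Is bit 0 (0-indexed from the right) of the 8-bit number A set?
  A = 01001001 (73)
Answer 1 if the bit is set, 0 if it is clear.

Bit 0 is the 1st from the right.
  01001001
         ^
That bit is 1.

Answer: 1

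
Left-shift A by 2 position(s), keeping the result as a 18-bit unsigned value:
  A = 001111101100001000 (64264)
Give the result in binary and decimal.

Shift left by 2: drop the top 2 bit(s), append 2 zero(s) on the right.
  001111101100001000  ->  discard [00], keep [1111101100001000], append 00
= 111110110000100000

Answer: 111110110000100000 (257056)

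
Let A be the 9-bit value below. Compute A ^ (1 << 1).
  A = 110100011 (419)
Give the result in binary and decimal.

Mask = 1 << 1 = 000000010
Bit 1 of A is 1; XOR with the mask flips it to 0.
  110100011
^ 000000010
-----------
  110100001

Answer: 110100001 (417)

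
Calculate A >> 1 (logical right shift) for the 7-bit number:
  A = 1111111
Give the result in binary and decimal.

Logical shift right by 1: drop the bottom 1 bit(s), prepend 1 zero(s) on the left.
  1111111  ->  keep [111111], discard [1], prepend 0
= 0111111

Answer: 0111111 (63)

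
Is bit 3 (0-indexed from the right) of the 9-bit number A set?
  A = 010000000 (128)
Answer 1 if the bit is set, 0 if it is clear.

Bit 3 is the 4th from the right.
  010000000
       ^
That bit is 0.

Answer: 0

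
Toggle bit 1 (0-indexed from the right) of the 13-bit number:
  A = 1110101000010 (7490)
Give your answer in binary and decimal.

Mask = 1 << 1 = 0000000000010
Bit 1 of A is 1; XOR with the mask flips it to 0.
  1110101000010
^ 0000000000010
---------------
  1110101000000

Answer: 1110101000000 (7488)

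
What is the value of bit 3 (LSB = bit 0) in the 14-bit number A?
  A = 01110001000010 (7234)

Bit 3 is the 4th from the right.
  01110001000010
            ^
That bit is 0.

Answer: 0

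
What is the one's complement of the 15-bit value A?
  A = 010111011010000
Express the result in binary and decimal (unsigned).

Flip each bit (0->1, 1->0):
  010111011010000
  101000100101111

Answer: 101000100101111 (20783)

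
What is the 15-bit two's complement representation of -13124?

1. Binary of +13124:  011001101000100
2. Invert bits:     100110010111011
3. Add 1:           100110010111100

Answer: 100110010111100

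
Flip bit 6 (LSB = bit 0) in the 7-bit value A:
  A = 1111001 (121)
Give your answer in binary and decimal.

Mask = 1 << 6 = 1000000
Bit 6 of A is 1; XOR with the mask flips it to 0.
  1111001
^ 1000000
---------
  0111001

Answer: 0111001 (57)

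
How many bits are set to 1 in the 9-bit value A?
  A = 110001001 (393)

110001001
1-bits at positions (from bit 0 = LSB): 0, 3, 7, 8
Count = 4

Answer: 4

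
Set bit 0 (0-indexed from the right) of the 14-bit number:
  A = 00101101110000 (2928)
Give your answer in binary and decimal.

Mask = 1 << 0 = 00000000000001
Bit 0 of A is 0, so OR-ing with the mask flips it to 1.
  00101101110000
| 00000000000001
----------------
  00101101110001

Answer: 00101101110001 (2929)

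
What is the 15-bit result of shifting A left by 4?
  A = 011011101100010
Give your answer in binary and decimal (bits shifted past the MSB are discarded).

Shift left by 4: drop the top 4 bit(s), append 4 zero(s) on the right.
  011011101100010  ->  discard [0110], keep [11101100010], append 0000
= 111011000100000

Answer: 111011000100000 (30240)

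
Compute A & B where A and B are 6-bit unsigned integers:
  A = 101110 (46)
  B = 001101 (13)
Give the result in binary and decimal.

Apply & to each column (1 only where both bits are 1):
  101110
& 001101
--------
  001100

Answer: 001100 (12)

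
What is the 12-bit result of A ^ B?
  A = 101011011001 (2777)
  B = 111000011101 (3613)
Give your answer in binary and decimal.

Apply ^ to each column (1 where bits differ):
  101011011001
^ 111000011101
--------------
  010011000100

Answer: 010011000100 (1220)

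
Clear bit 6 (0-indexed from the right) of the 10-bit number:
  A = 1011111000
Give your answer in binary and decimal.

Mask = ~(1 << 6) = 1110111111
Bit 6 of A is 1, so AND-ing with the mask clears it to 0.
  1011111000
& 1110111111
------------
  1010111000

Answer: 1010111000 (696)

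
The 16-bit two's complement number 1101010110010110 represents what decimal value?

MSB is 1, so the value is negative. Find the magnitude:
1. Invert bits:  0010101001101001
2. Add 1:        0010101001101010  = 10858
3. Apply sign:   -10858

Answer: -10858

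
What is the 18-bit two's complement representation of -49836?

1. Binary of +49836:  001100001010101100
2. Invert bits:     110011110101010011
3. Add 1:           110011110101010100

Answer: 110011110101010100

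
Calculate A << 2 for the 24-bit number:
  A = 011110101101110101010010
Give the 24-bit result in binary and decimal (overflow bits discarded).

Shift left by 2: drop the top 2 bit(s), append 2 zero(s) on the right.
  011110101101110101010010  ->  discard [01], keep [1110101101110101010010], append 00
= 111010110111010101001000

Answer: 111010110111010101001000 (15430984)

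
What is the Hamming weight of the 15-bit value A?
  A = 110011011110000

110011011110000
1-bits at positions (from bit 0 = LSB): 4, 5, 6, 7, 9, 10, 13, 14
Count = 8

Answer: 8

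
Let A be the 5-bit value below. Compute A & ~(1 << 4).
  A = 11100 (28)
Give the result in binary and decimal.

Mask = ~(1 << 4) = 01111
Bit 4 of A is 1, so AND-ing with the mask clears it to 0.
  11100
& 01111
-------
  01100

Answer: 01100 (12)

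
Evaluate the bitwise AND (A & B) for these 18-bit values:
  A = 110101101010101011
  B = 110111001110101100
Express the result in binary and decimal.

Apply & to each column (1 only where both bits are 1):
  110101101010101011
& 110111001110101100
--------------------
  110101001010101000

Answer: 110101001010101000 (217768)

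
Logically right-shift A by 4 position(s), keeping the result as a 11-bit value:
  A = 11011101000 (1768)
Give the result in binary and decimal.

Logical shift right by 4: drop the bottom 4 bit(s), prepend 4 zero(s) on the left.
  11011101000  ->  keep [1101110], discard [1000], prepend 0000
= 00001101110

Answer: 00001101110 (110)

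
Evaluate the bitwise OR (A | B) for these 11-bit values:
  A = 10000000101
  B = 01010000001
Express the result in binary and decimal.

Apply | to each column (1 where either bit is 1):
  10000000101
| 01010000001
-------------
  11010000101

Answer: 11010000101 (1669)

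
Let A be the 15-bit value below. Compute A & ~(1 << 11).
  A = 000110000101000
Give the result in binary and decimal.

Mask = ~(1 << 11) = 111011111111111
Bit 11 of A is 1, so AND-ing with the mask clears it to 0.
  000110000101000
& 111011111111111
-----------------
  000010000101000

Answer: 000010000101000 (1064)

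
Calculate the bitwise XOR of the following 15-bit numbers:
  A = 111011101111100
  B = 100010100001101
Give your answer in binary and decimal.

Apply ^ to each column (1 where bits differ):
  111011101111100
^ 100010100001101
-----------------
  011001001110001

Answer: 011001001110001 (12913)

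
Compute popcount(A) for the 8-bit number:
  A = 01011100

01011100
1-bits at positions (from bit 0 = LSB): 2, 3, 4, 6
Count = 4

Answer: 4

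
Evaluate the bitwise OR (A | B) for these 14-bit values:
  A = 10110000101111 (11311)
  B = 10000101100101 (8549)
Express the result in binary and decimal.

Apply | to each column (1 where either bit is 1):
  10110000101111
| 10000101100101
----------------
  10110101101111

Answer: 10110101101111 (11631)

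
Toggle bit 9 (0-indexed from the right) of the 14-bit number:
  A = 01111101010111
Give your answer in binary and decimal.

Mask = 1 << 9 = 00001000000000
Bit 9 of A is 1; XOR with the mask flips it to 0.
  01111101010111
^ 00001000000000
----------------
  01110101010111

Answer: 01110101010111 (7511)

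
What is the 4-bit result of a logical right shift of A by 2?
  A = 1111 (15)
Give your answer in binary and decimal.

Logical shift right by 2: drop the bottom 2 bit(s), prepend 2 zero(s) on the left.
  1111  ->  keep [11], discard [11], prepend 00
= 0011

Answer: 0011 (3)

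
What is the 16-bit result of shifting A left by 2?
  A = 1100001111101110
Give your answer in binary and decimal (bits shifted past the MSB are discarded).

Shift left by 2: drop the top 2 bit(s), append 2 zero(s) on the right.
  1100001111101110  ->  discard [11], keep [00001111101110], append 00
= 0000111110111000

Answer: 0000111110111000 (4024)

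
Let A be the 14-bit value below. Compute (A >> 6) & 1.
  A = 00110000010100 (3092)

Bit 6 is the 7th from the right.
  00110000010100
         ^
That bit is 0.

Answer: 0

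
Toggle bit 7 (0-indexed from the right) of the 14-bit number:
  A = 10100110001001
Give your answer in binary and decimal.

Mask = 1 << 7 = 00000010000000
Bit 7 of A is 1; XOR with the mask flips it to 0.
  10100110001001
^ 00000010000000
----------------
  10100100001001

Answer: 10100100001001 (10505)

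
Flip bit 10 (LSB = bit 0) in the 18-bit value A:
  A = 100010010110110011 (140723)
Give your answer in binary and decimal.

Mask = 1 << 10 = 000000010000000000
Bit 10 of A is 1; XOR with the mask flips it to 0.
  100010010110110011
^ 000000010000000000
--------------------
  100010000110110011

Answer: 100010000110110011 (139699)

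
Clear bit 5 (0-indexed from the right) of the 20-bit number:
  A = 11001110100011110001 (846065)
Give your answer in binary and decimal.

Mask = ~(1 << 5) = 11111111111111011111
Bit 5 of A is 1, so AND-ing with the mask clears it to 0.
  11001110100011110001
& 11111111111111011111
----------------------
  11001110100011010001

Answer: 11001110100011010001 (846033)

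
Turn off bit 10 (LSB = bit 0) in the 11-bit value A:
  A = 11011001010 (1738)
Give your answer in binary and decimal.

Mask = ~(1 << 10) = 01111111111
Bit 10 of A is 1, so AND-ing with the mask clears it to 0.
  11011001010
& 01111111111
-------------
  01011001010

Answer: 01011001010 (714)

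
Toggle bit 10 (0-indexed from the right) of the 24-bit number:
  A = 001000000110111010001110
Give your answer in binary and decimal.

Mask = 1 << 10 = 000000000000010000000000
Bit 10 of A is 1; XOR with the mask flips it to 0.
  001000000110111010001110
^ 000000000000010000000000
--------------------------
  001000000110101010001110

Answer: 001000000110101010001110 (2124430)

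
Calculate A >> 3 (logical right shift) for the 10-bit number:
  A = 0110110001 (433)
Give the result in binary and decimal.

Logical shift right by 3: drop the bottom 3 bit(s), prepend 3 zero(s) on the left.
  0110110001  ->  keep [0110110], discard [001], prepend 000
= 0000110110

Answer: 0000110110 (54)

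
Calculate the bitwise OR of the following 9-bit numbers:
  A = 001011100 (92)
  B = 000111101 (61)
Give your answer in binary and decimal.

Apply | to each column (1 where either bit is 1):
  001011100
| 000111101
-----------
  001111101

Answer: 001111101 (125)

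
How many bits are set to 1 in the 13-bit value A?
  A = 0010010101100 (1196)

0010010101100
1-bits at positions (from bit 0 = LSB): 2, 3, 5, 7, 10
Count = 5

Answer: 5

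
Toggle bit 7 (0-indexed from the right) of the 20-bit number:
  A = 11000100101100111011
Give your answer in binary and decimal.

Mask = 1 << 7 = 00000000000010000000
Bit 7 of A is 0; XOR with the mask flips it to 1.
  11000100101100111011
^ 00000000000010000000
----------------------
  11000100101110111011

Answer: 11000100101110111011 (805819)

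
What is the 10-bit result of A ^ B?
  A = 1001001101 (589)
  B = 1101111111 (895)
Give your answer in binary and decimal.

Apply ^ to each column (1 where bits differ):
  1001001101
^ 1101111111
------------
  0100110010

Answer: 0100110010 (306)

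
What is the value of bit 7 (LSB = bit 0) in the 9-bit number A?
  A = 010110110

Bit 7 is the 8th from the right.
  010110110
   ^
That bit is 1.

Answer: 1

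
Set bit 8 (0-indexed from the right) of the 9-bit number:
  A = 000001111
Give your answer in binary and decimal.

Mask = 1 << 8 = 100000000
Bit 8 of A is 0, so OR-ing with the mask flips it to 1.
  000001111
| 100000000
-----------
  100001111

Answer: 100001111 (271)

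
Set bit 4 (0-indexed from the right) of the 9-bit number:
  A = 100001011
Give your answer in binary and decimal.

Mask = 1 << 4 = 000010000
Bit 4 of A is 0, so OR-ing with the mask flips it to 1.
  100001011
| 000010000
-----------
  100011011

Answer: 100011011 (283)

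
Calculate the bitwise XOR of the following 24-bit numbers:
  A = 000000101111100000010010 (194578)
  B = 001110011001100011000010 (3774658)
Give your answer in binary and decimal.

Apply ^ to each column (1 where bits differ):
  000000101111100000010010
^ 001110011001100011000010
--------------------------
  001110110110000011010000

Answer: 001110110110000011010000 (3891408)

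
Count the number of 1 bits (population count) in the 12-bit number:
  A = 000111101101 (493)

000111101101
1-bits at positions (from bit 0 = LSB): 0, 2, 3, 5, 6, 7, 8
Count = 7

Answer: 7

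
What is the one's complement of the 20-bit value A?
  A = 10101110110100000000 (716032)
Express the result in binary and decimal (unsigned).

Flip each bit (0->1, 1->0):
  10101110110100000000
  01010001001011111111

Answer: 01010001001011111111 (332543)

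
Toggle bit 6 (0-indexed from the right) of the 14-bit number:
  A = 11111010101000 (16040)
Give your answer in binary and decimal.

Mask = 1 << 6 = 00000001000000
Bit 6 of A is 0; XOR with the mask flips it to 1.
  11111010101000
^ 00000001000000
----------------
  11111011101000

Answer: 11111011101000 (16104)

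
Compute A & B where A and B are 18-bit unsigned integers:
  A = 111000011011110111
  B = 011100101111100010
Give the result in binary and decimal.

Apply & to each column (1 only where both bits are 1):
  111000011011110111
& 011100101111100010
--------------------
  011000001011100010

Answer: 011000001011100010 (99042)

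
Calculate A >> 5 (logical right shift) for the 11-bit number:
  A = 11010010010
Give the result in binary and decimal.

Logical shift right by 5: drop the bottom 5 bit(s), prepend 5 zero(s) on the left.
  11010010010  ->  keep [110100], discard [10010], prepend 00000
= 00000110100

Answer: 00000110100 (52)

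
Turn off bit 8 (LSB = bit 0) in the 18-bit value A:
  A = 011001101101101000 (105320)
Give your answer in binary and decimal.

Mask = ~(1 << 8) = 111111111011111111
Bit 8 of A is 1, so AND-ing with the mask clears it to 0.
  011001101101101000
& 111111111011111111
--------------------
  011001101001101000

Answer: 011001101001101000 (105064)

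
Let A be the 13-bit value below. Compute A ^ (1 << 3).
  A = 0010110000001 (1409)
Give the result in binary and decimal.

Mask = 1 << 3 = 0000000001000
Bit 3 of A is 0; XOR with the mask flips it to 1.
  0010110000001
^ 0000000001000
---------------
  0010110001001

Answer: 0010110001001 (1417)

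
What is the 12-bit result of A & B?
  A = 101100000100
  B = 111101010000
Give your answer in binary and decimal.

Apply & to each column (1 only where both bits are 1):
  101100000100
& 111101010000
--------------
  101100000000

Answer: 101100000000 (2816)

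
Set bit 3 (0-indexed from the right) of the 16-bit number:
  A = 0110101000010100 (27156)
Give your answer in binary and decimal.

Mask = 1 << 3 = 0000000000001000
Bit 3 of A is 0, so OR-ing with the mask flips it to 1.
  0110101000010100
| 0000000000001000
------------------
  0110101000011100

Answer: 0110101000011100 (27164)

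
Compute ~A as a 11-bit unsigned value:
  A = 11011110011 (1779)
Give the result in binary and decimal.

Flip each bit (0->1, 1->0):
  11011110011
  00100001100

Answer: 00100001100 (268)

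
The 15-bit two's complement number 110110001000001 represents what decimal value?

MSB is 1, so the value is negative. Find the magnitude:
1. Invert bits:  001001110111110
2. Add 1:        001001110111111  = 5055
3. Apply sign:   -5055

Answer: -5055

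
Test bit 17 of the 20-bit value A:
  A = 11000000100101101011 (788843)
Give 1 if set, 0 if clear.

Bit 17 is the 18th from the right.
  11000000100101101011
    ^
That bit is 0.

Answer: 0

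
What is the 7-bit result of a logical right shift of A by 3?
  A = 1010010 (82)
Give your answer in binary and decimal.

Logical shift right by 3: drop the bottom 3 bit(s), prepend 3 zero(s) on the left.
  1010010  ->  keep [1010], discard [010], prepend 000
= 0001010

Answer: 0001010 (10)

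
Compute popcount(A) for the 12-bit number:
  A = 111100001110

111100001110
1-bits at positions (from bit 0 = LSB): 1, 2, 3, 8, 9, 10, 11
Count = 7

Answer: 7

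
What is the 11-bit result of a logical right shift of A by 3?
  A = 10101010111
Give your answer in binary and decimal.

Logical shift right by 3: drop the bottom 3 bit(s), prepend 3 zero(s) on the left.
  10101010111  ->  keep [10101010], discard [111], prepend 000
= 00010101010

Answer: 00010101010 (170)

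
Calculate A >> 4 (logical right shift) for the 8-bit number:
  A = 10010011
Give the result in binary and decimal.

Logical shift right by 4: drop the bottom 4 bit(s), prepend 4 zero(s) on the left.
  10010011  ->  keep [1001], discard [0011], prepend 0000
= 00001001

Answer: 00001001 (9)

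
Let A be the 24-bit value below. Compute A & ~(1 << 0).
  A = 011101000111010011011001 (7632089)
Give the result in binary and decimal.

Mask = ~(1 << 0) = 111111111111111111111110
Bit 0 of A is 1, so AND-ing with the mask clears it to 0.
  011101000111010011011001
& 111111111111111111111110
--------------------------
  011101000111010011011000

Answer: 011101000111010011011000 (7632088)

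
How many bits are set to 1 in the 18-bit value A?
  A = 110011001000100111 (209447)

110011001000100111
1-bits at positions (from bit 0 = LSB): 0, 1, 2, 5, 9, 12, 13, 16, 17
Count = 9

Answer: 9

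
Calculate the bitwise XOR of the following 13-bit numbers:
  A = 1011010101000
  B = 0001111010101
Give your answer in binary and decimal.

Apply ^ to each column (1 where bits differ):
  1011010101000
^ 0001111010101
---------------
  1010101111101

Answer: 1010101111101 (5501)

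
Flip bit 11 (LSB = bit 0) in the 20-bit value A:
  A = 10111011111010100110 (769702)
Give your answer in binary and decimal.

Mask = 1 << 11 = 00000000100000000000
Bit 11 of A is 1; XOR with the mask flips it to 0.
  10111011111010100110
^ 00000000100000000000
----------------------
  10111011011010100110

Answer: 10111011011010100110 (767654)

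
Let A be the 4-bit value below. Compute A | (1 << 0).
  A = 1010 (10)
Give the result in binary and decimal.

Mask = 1 << 0 = 0001
Bit 0 of A is 0, so OR-ing with the mask flips it to 1.
  1010
| 0001
------
  1011

Answer: 1011 (11)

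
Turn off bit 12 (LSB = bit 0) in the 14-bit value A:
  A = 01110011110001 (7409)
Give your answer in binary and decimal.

Mask = ~(1 << 12) = 10111111111111
Bit 12 of A is 1, so AND-ing with the mask clears it to 0.
  01110011110001
& 10111111111111
----------------
  00110011110001

Answer: 00110011110001 (3313)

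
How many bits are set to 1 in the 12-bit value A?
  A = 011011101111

011011101111
1-bits at positions (from bit 0 = LSB): 0, 1, 2, 3, 5, 6, 7, 9, 10
Count = 9

Answer: 9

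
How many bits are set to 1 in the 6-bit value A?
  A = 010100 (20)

010100
1-bits at positions (from bit 0 = LSB): 2, 4
Count = 2

Answer: 2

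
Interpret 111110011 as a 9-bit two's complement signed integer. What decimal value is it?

MSB is 1, so the value is negative. Find the magnitude:
1. Invert bits:  000001100
2. Add 1:        000001101  = 13
3. Apply sign:   -13

Answer: -13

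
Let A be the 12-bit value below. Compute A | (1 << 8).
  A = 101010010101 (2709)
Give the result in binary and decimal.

Mask = 1 << 8 = 000100000000
Bit 8 of A is 0, so OR-ing with the mask flips it to 1.
  101010010101
| 000100000000
--------------
  101110010101

Answer: 101110010101 (2965)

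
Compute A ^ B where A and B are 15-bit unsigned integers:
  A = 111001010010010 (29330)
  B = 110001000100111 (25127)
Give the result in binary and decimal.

Apply ^ to each column (1 where bits differ):
  111001010010010
^ 110001000100111
-----------------
  001000010110101

Answer: 001000010110101 (4277)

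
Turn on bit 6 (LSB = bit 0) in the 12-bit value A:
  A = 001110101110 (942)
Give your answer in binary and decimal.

Mask = 1 << 6 = 000001000000
Bit 6 of A is 0, so OR-ing with the mask flips it to 1.
  001110101110
| 000001000000
--------------
  001111101110

Answer: 001111101110 (1006)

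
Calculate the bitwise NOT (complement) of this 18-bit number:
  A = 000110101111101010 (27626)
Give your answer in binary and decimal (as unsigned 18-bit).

Flip each bit (0->1, 1->0):
  000110101111101010
  111001010000010101

Answer: 111001010000010101 (234517)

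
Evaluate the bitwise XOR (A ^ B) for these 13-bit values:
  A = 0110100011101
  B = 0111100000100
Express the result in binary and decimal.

Apply ^ to each column (1 where bits differ):
  0110100011101
^ 0111100000100
---------------
  0001000011001

Answer: 0001000011001 (537)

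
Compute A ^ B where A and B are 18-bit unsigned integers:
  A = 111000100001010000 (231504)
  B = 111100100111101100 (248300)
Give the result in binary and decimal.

Apply ^ to each column (1 where bits differ):
  111000100001010000
^ 111100100111101100
--------------------
  000100000110111100

Answer: 000100000110111100 (16828)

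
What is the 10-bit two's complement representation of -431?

1. Binary of +431:  0110101111
2. Invert bits:     1001010000
3. Add 1:           1001010001

Answer: 1001010001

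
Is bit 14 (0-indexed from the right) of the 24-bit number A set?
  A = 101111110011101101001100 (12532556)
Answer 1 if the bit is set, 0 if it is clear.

Bit 14 is the 15th from the right.
  101111110011101101001100
           ^
That bit is 0.

Answer: 0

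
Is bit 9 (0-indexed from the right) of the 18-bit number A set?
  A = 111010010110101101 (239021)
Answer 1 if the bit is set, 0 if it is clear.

Bit 9 is the 10th from the right.
  111010010110101101
          ^
That bit is 0.

Answer: 0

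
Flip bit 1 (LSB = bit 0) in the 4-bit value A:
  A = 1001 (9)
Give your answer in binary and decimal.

Mask = 1 << 1 = 0010
Bit 1 of A is 0; XOR with the mask flips it to 1.
  1001
^ 0010
------
  1011

Answer: 1011 (11)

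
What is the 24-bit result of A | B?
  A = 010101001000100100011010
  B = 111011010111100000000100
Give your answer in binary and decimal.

Apply | to each column (1 where either bit is 1):
  010101001000100100011010
| 111011010111100000000100
--------------------------
  111111011111100100011110

Answer: 111111011111100100011110 (16644382)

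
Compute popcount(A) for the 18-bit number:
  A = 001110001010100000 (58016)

001110001010100000
1-bits at positions (from bit 0 = LSB): 5, 7, 9, 13, 14, 15
Count = 6

Answer: 6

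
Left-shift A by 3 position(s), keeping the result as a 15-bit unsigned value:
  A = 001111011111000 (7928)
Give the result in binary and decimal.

Shift left by 3: drop the top 3 bit(s), append 3 zero(s) on the right.
  001111011111000  ->  discard [001], keep [111011111000], append 000
= 111011111000000

Answer: 111011111000000 (30656)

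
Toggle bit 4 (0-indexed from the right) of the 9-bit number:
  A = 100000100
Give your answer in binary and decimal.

Mask = 1 << 4 = 000010000
Bit 4 of A is 0; XOR with the mask flips it to 1.
  100000100
^ 000010000
-----------
  100010100

Answer: 100010100 (276)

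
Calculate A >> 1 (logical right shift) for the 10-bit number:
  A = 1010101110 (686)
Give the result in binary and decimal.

Logical shift right by 1: drop the bottom 1 bit(s), prepend 1 zero(s) on the left.
  1010101110  ->  keep [101010111], discard [0], prepend 0
= 0101010111

Answer: 0101010111 (343)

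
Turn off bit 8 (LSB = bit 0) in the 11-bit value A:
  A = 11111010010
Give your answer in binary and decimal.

Mask = ~(1 << 8) = 11011111111
Bit 8 of A is 1, so AND-ing with the mask clears it to 0.
  11111010010
& 11011111111
-------------
  11011010010

Answer: 11011010010 (1746)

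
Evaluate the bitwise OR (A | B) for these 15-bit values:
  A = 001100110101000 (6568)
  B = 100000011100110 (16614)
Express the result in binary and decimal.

Apply | to each column (1 where either bit is 1):
  001100110101000
| 100000011100110
-----------------
  101100111101110

Answer: 101100111101110 (23022)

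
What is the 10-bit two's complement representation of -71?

1. Binary of +71:  0001000111
2. Invert bits:     1110111000
3. Add 1:           1110111001

Answer: 1110111001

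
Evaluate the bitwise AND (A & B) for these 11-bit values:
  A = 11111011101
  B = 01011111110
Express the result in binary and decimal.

Apply & to each column (1 only where both bits are 1):
  11111011101
& 01011111110
-------------
  01011011100

Answer: 01011011100 (732)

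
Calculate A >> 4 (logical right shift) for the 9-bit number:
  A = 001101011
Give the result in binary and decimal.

Logical shift right by 4: drop the bottom 4 bit(s), prepend 4 zero(s) on the left.
  001101011  ->  keep [00110], discard [1011], prepend 0000
= 000000110

Answer: 000000110 (6)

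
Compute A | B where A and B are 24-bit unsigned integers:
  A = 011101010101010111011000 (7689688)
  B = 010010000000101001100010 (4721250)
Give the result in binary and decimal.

Apply | to each column (1 where either bit is 1):
  011101010101010111011000
| 010010000000101001100010
--------------------------
  011111010101111111111010

Answer: 011111010101111111111010 (8216570)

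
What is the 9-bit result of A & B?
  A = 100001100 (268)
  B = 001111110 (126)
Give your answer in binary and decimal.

Apply & to each column (1 only where both bits are 1):
  100001100
& 001111110
-----------
  000001100

Answer: 000001100 (12)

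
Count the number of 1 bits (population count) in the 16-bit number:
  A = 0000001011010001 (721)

0000001011010001
1-bits at positions (from bit 0 = LSB): 0, 4, 6, 7, 9
Count = 5

Answer: 5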